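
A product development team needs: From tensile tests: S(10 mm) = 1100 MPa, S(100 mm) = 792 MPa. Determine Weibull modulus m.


Formula: m = ln(L1/L2) / ln(S2/S1)
Step 1: ln(L1/L2) = ln(10/100) = -2.30259
Step 2: S2/S1 = 792/1100 = 0.72
Step 3: ln(S2/S1) = ln(0.72) = -0.32850
Step 4: m = -2.30259 / -0.32850 = 7.01

7.01 (Weibull m)


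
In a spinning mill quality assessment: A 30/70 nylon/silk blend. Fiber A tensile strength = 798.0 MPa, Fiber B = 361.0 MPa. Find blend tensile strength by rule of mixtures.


Formula: Blend property = (fraction_A * property_A) + (fraction_B * property_B)
Step 1: Contribution A = 30/100 * 798.0 MPa = 239.4 MPa
Step 2: Contribution B = 70/100 * 361.0 MPa = 252.7 MPa
Step 3: Blend tensile strength = 239.4 + 252.7 = 492.1 MPa

492.1 MPa


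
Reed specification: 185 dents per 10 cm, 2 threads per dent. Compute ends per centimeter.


Formula: EPC = (dents per 10 cm * ends per dent) / 10
Step 1: Total ends per 10 cm = 185 * 2 = 370
Step 2: EPC = 370 / 10 = 37.0 ends/cm

37.0 ends/cm


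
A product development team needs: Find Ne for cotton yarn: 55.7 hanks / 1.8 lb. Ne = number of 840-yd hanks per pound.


Formula: Ne = hanks / mass_lb
Substituting: Ne = 55.7 / 1.8
Ne = 30.9

30.9 Ne


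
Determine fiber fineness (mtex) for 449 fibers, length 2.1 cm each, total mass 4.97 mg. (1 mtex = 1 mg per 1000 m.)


Formula: fineness (mtex) = mass (mg) / total length (km) = (mass_mg / total_length_m) * 1000
Step 1: Convert fiber length: 2.1 cm = 0.021 m
Step 2: Total fiber length = 449 * 0.021 = 9.429 m
Step 3: Linear density = 4.97 mg / 9.429 m = 0.5271 mg/m
Step 4: fineness = 0.5271 * 1000 = 527.1 mtex

527.1 mtex


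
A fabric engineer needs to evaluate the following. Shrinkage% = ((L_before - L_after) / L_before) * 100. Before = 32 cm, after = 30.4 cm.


Formula: Shrinkage% = ((L_before - L_after) / L_before) * 100
Step 1: Shrinkage = 32 - 30.4 = 1.6 cm
Step 2: Shrinkage% = (1.6 / 32) * 100
Step 3: Shrinkage% = 0.05 * 100 = 5.0%

5.0%


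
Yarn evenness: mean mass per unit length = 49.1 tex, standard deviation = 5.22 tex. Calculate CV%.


Formula: CV% = (standard deviation / mean) * 100
Step 1: Ratio = 5.22 / 49.1 = 0.106314
Step 2: CV% = 0.106314 * 100 = 10.6314% ≈ 10.6%

10.6%


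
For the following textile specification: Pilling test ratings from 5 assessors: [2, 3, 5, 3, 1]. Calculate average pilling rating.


Formula: Mean = sum / count
Sum = 2 + 3 + 5 + 3 + 1 = 14
Mean = 14 / 5 = 2.8

2.8


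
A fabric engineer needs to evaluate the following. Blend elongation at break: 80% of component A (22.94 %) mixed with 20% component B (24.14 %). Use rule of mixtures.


Formula: Blend property = (fraction_A * property_A) + (fraction_B * property_B)
Step 1: Contribution A = 80/100 * 22.94 % = 18.352 %
Step 2: Contribution B = 20/100 * 24.14 % = 4.828 %
Step 3: Blend elongation at break = 18.352 + 4.828 = 23.18 %

23.18 %


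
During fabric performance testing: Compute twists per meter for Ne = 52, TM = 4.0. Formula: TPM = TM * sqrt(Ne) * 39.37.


Formula: TPM = TM * sqrt(Ne) * 39.37
Step 1: sqrt(Ne) = sqrt(52) = 7.2111
Step 2: TM * sqrt(Ne) = 4.0 * 7.2111 = 28.8444
Step 3: TPM = 28.8444 * 39.37 = 1136 twists/m

1136 twists/m


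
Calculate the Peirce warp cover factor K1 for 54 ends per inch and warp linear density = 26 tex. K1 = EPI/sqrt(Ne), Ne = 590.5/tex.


Formula: K1 = EPI / sqrt(Ne), with Ne = 590.5 / tex_warp
Step 1: Ne = 590.5 / 26 = 22.712
Step 2: sqrt(Ne) = sqrt(22.712) = 4.7657
Step 3: K1 = 54 / 4.7657 = 11.3

11.3


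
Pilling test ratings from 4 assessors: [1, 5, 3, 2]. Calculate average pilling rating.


Formula: Mean = sum / count
Sum = 1 + 5 + 3 + 2 = 11
Mean = 11 / 4 = 2.8

2.8


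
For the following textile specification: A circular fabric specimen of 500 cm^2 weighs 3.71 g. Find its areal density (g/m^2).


Formula: GSM = mass_g / area_m2
Step 1: Convert area: 500 cm^2 = 500 / 10000 = 0.05 m^2
Step 2: GSM = 3.71 g / 0.05 m^2 = 74.2 g/m^2

74.2 g/m^2


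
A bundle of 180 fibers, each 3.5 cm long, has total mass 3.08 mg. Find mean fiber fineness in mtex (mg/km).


Formula: fineness (mtex) = mass (mg) / total length (km) = (mass_mg / total_length_m) * 1000
Step 1: Convert fiber length: 3.5 cm = 0.035 m
Step 2: Total fiber length = 180 * 0.035 = 6.3 m
Step 3: Linear density = 3.08 mg / 6.3 m = 0.4889 mg/m
Step 4: fineness = 0.4889 * 1000 = 488.9 mtex

488.9 mtex


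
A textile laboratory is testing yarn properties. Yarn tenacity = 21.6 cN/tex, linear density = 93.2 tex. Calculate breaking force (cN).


Formula: Breaking force = Tenacity * Linear density
F = 21.6 cN/tex * 93.2 tex
F = 2013.12 cN

2013.12 cN


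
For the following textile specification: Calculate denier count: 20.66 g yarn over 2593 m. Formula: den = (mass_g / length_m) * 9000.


Formula: den = (mass_g / length_m) * 9000
Substituting: den = (20.66 / 2593) * 9000
Intermediate: 20.66 / 2593 = 0.00796761 g/m
den = 0.00796761 * 9000 = 71.7 denier

71.7 denier


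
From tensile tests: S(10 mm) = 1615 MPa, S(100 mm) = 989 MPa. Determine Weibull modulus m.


Formula: m = ln(L1/L2) / ln(S2/S1)
Step 1: ln(L1/L2) = ln(10/100) = -2.30259
Step 2: S2/S1 = 989/1615 = 0.61238
Step 3: ln(S2/S1) = ln(0.61238) = -0.49040
Step 4: m = -2.30259 / -0.49040 = 4.70

4.70 (Weibull m)


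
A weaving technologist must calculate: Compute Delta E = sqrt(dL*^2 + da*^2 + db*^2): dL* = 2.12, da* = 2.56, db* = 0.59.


Formula: Delta E = sqrt(dL*^2 + da*^2 + db*^2)
Step 1: dL*^2 = 2.12^2 = 4.4944
Step 2: da*^2 = 2.56^2 = 6.5536
Step 3: db*^2 = 0.59^2 = 0.3481
Step 4: Sum = 4.4944 + 6.5536 + 0.3481 = 11.3961
Step 5: Delta E = sqrt(11.3961) = 3.38

3.38 Delta E


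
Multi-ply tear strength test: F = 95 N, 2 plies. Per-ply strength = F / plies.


Formula: Per-ply strength = Total force / Number of plies
Per-ply = 95 N / 2
Per-ply = 47.5 N

47.5 N


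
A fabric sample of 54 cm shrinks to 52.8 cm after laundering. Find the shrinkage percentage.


Formula: Shrinkage% = ((L_before - L_after) / L_before) * 100
Step 1: Shrinkage = 54 - 52.8 = 1.2 cm
Step 2: Shrinkage% = (1.2 / 54) * 100
Step 3: Shrinkage% = 0.022222 * 100 = 2.2222% ≈ 2.2%

2.2%


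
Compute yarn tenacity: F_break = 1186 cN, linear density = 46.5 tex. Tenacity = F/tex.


Formula: Tenacity = Breaking force / Linear density
Tenacity = 1186 cN / 46.5 tex
Tenacity = 25.51 cN/tex

25.51 cN/tex


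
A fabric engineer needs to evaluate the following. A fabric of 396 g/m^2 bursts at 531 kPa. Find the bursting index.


Formula: Bursting Index = Bursting Strength / Fabric GSM
BI = 531 kPa / 396 g/m^2
BI = 1.341 kPa/(g/m^2)

1.341 kPa/(g/m^2)


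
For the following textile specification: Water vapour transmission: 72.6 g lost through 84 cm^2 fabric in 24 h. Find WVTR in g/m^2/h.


Formula: WVTR = mass_loss / (area * time)
Step 1: Convert area: 84 cm^2 = 0.0084 m^2
Step 2: WVTR = 72.6 g / (0.0084 m^2 * 24 h)
Step 3: WVTR = 72.6 / 0.2016 = 360.1 g/m^2/h

360.1 g/m^2/h


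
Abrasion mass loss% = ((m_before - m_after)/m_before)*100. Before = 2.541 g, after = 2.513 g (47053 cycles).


Formula: Mass loss% = ((m_before - m_after) / m_before) * 100
Step 1: Mass loss = 2.541 - 2.513 = 0.028 g
Step 2: Ratio = 0.028 / 2.541 = 0.0110193
Step 3: Mass loss% = 0.0110193 * 100 = 1.10193% ≈ 1.10%

1.10%


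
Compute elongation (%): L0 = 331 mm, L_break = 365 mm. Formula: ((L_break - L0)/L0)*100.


Formula: Elongation (%) = ((L_break - L0) / L0) * 100
Step 1: Extension = 365 - 331 = 34 mm
Step 2: Elongation = (34 / 331) * 100
Step 3: Elongation = 0.102719 * 100 = 10.2719% ≈ 10.3%

10.3%


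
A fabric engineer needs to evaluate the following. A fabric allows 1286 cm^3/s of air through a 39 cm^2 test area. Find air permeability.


Formula: Air Permeability = Airflow / Test Area
AP = 1286 cm^3/s / 39 cm^2
AP = 33.0 cm^3/s/cm^2

33.0 cm^3/s/cm^2


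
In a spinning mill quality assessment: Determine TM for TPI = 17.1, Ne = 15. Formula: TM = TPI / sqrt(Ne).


Formula: TM = TPI / sqrt(Ne)
Step 1: sqrt(Ne) = sqrt(15) = 3.873
Step 2: TM = 17.1 / 3.873 = 4.42

4.42 TM


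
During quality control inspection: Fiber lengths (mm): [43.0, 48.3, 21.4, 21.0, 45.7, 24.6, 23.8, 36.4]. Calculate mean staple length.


Formula: Mean = sum of lengths / count
Sum = 43.0 + 48.3 + 21.4 + 21.0 + 45.7 + 24.6 + 23.8 + 36.4
Sum = 264.2 mm
Mean = 264.2 / 8 = 33.03 mm

33.03 mm


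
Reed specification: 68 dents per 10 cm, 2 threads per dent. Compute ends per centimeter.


Formula: EPC = (dents per 10 cm * ends per dent) / 10
Step 1: Total ends per 10 cm = 68 * 2 = 136
Step 2: EPC = 136 / 10 = 13.6 ends/cm

13.6 ends/cm


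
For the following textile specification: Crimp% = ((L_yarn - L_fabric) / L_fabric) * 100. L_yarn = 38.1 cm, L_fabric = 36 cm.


Formula: Crimp% = ((L_yarn - L_fabric) / L_fabric) * 100
Step 1: Extension = 38.1 - 36 = 2.1 cm
Step 2: Crimp% = (2.1 / 36) * 100
Step 3: Crimp% = 0.058333 * 100 = 5.8333% ≈ 5.8%

5.8%


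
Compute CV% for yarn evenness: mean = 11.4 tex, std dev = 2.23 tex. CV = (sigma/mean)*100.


Formula: CV% = (standard deviation / mean) * 100
Step 1: Ratio = 2.23 / 11.4 = 0.195614
Step 2: CV% = 0.195614 * 100 = 19.5614% ≈ 19.6%

19.6%


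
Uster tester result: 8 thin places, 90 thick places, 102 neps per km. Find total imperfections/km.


Formula: Total = thin places + thick places + neps
Total = 8 + 90 + 102
Total = 200 imperfections/km

200 imperfections/km


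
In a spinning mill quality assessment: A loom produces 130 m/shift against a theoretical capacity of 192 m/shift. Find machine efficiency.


Formula: Efficiency% = (Actual output / Theoretical output) * 100
Efficiency% = (130 / 192) * 100
Efficiency% = 0.677083 * 100 = 67.7083% ≈ 67.7%

67.7%


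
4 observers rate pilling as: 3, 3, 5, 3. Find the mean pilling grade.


Formula: Mean = sum / count
Sum = 3 + 3 + 5 + 3 = 14
Mean = 14 / 4 = 3.5

3.5


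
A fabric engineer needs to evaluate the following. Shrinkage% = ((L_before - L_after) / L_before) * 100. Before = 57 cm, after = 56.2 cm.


Formula: Shrinkage% = ((L_before - L_after) / L_before) * 100
Step 1: Shrinkage = 57 - 56.2 = 0.8 cm
Step 2: Shrinkage% = (0.8 / 57) * 100
Step 3: Shrinkage% = 0.014035 * 100 = 1.4035% ≈ 1.4%

1.4%


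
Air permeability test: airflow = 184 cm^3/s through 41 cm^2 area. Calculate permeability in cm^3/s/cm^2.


Formula: Air Permeability = Airflow / Test Area
AP = 184 cm^3/s / 41 cm^2
AP = 4.5 cm^3/s/cm^2

4.5 cm^3/s/cm^2


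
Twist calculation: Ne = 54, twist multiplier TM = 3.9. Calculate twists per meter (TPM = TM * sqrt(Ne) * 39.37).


Formula: TPM = TM * sqrt(Ne) * 39.37
Step 1: sqrt(Ne) = sqrt(54) = 7.3485
Step 2: TM * sqrt(Ne) = 3.9 * 7.3485 = 28.6592
Step 3: TPM = 28.6592 * 39.37 = 1128 twists/m

1128 twists/m


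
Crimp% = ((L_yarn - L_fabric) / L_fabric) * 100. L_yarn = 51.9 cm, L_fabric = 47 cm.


Formula: Crimp% = ((L_yarn - L_fabric) / L_fabric) * 100
Step 1: Extension = 51.9 - 47 = 4.9 cm
Step 2: Crimp% = (4.9 / 47) * 100
Step 3: Crimp% = 0.104255 * 100 = 10.4255% ≈ 10.4%

10.4%


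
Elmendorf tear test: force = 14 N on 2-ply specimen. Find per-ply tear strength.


Formula: Per-ply strength = Total force / Number of plies
Per-ply = 14 N / 2
Per-ply = 7 N

7 N


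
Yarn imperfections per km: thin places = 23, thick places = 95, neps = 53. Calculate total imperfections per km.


Formula: Total = thin places + thick places + neps
Total = 23 + 95 + 53
Total = 171 imperfections/km

171 imperfections/km


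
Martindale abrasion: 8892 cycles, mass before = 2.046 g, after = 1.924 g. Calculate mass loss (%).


Formula: Mass loss% = ((m_before - m_after) / m_before) * 100
Step 1: Mass loss = 2.046 - 1.924 = 0.122 g
Step 2: Ratio = 0.122 / 2.046 = 0.0596285
Step 3: Mass loss% = 0.0596285 * 100 = 5.96285% ≈ 5.96%

5.96%


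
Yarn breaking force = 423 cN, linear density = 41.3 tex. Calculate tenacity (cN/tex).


Formula: Tenacity = Breaking force / Linear density
Tenacity = 423 cN / 41.3 tex
Tenacity = 10.24 cN/tex

10.24 cN/tex


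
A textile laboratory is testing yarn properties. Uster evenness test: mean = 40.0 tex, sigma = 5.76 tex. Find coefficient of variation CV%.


Formula: CV% = (standard deviation / mean) * 100
Step 1: Ratio = 5.76 / 40.0 = 0.144
Step 2: CV% = 0.144 * 100 = 14.4%

14.4%


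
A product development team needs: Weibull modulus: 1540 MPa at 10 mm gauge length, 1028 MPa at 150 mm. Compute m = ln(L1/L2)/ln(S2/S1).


Formula: m = ln(L1/L2) / ln(S2/S1)
Step 1: ln(L1/L2) = ln(10/150) = -2.70805
Step 2: S2/S1 = 1028/1540 = 0.66753
Step 3: ln(S2/S1) = ln(0.66753) = -0.40417
Step 4: m = -2.70805 / -0.40417 = 6.70

6.70 (Weibull m)


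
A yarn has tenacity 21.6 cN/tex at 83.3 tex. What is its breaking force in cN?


Formula: Breaking force = Tenacity * Linear density
F = 21.6 cN/tex * 83.3 tex
F = 1799.28 cN

1799.28 cN


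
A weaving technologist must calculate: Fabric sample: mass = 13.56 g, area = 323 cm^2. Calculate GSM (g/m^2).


Formula: GSM = mass_g / area_m2
Step 1: Convert area: 323 cm^2 = 323 / 10000 = 0.0323 m^2
Step 2: GSM = 13.56 g / 0.0323 m^2 = 419.8 g/m^2

419.8 g/m^2


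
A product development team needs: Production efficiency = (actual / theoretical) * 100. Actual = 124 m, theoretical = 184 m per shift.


Formula: Efficiency% = (Actual output / Theoretical output) * 100
Efficiency% = (124 / 184) * 100
Efficiency% = 0.673913 * 100 = 67.3913% ≈ 67.4%

67.4%


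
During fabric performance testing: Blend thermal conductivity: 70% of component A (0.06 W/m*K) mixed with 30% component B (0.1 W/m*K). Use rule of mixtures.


Formula: Blend property = (fraction_A * property_A) + (fraction_B * property_B)
Step 1: Contribution A = 70/100 * 0.06 W/m*K = 0.042 W/m*K
Step 2: Contribution B = 30/100 * 0.1 W/m*K = 0.03 W/m*K
Step 3: Blend thermal conductivity = 0.042 + 0.03 = 0.072 W/m*K

0.072 W/m*K


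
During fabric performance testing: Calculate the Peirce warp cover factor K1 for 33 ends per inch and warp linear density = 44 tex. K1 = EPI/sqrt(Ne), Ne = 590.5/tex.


Formula: K1 = EPI / sqrt(Ne), with Ne = 590.5 / tex_warp
Step 1: Ne = 590.5 / 44 = 13.42
Step 2: sqrt(Ne) = sqrt(13.42) = 3.6633
Step 3: K1 = 33 / 3.6633 = 9.0

9.0


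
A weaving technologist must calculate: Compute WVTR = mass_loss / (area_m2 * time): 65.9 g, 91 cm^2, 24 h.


Formula: WVTR = mass_loss / (area * time)
Step 1: Convert area: 91 cm^2 = 0.0091 m^2
Step 2: WVTR = 65.9 g / (0.0091 m^2 * 24 h)
Step 3: WVTR = 65.9 / 0.2184 = 301.7 g/m^2/h

301.7 g/m^2/h


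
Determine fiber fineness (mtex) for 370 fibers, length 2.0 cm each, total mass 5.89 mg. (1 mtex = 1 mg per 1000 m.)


Formula: fineness (mtex) = mass (mg) / total length (km) = (mass_mg / total_length_m) * 1000
Step 1: Convert fiber length: 2.0 cm = 0.02 m
Step 2: Total fiber length = 370 * 0.02 = 7.4 m
Step 3: Linear density = 5.89 mg / 7.4 m = 0.7959 mg/m
Step 4: fineness = 0.7959 * 1000 = 795.9 mtex

795.9 mtex


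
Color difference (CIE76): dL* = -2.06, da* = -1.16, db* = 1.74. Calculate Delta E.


Formula: Delta E = sqrt(dL*^2 + da*^2 + db*^2)
Step 1: dL*^2 = (-2.06)^2 = 4.2436
Step 2: da*^2 = (-1.16)^2 = 1.3456
Step 3: db*^2 = 1.74^2 = 3.0276
Step 4: Sum = 4.2436 + 1.3456 + 3.0276 = 8.6168
Step 5: Delta E = sqrt(8.6168) = 2.94

2.94 Delta E


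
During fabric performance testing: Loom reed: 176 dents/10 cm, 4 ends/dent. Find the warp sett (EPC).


Formula: EPC = (dents per 10 cm * ends per dent) / 10
Step 1: Total ends per 10 cm = 176 * 4 = 704
Step 2: EPC = 704 / 10 = 70.4 ends/cm

70.4 ends/cm


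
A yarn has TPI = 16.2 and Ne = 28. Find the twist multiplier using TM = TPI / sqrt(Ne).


Formula: TM = TPI / sqrt(Ne)
Step 1: sqrt(Ne) = sqrt(28) = 5.2915
Step 2: TM = 16.2 / 5.2915 = 3.06

3.06 TM


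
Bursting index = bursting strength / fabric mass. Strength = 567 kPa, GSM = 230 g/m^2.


Formula: Bursting Index = Bursting Strength / Fabric GSM
BI = 567 kPa / 230 g/m^2
BI = 2.465 kPa/(g/m^2)

2.465 kPa/(g/m^2)


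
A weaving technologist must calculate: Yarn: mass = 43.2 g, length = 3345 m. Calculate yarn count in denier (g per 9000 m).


Formula: den = (mass_g / length_m) * 9000
Substituting: den = (43.2 / 3345) * 9000
Intermediate: 43.2 / 3345 = 0.0129148 g/m
den = 0.0129148 * 9000 = 116.2 denier

116.2 denier


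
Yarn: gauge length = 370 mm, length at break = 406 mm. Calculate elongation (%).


Formula: Elongation (%) = ((L_break - L0) / L0) * 100
Step 1: Extension = 406 - 370 = 36 mm
Step 2: Elongation = (36 / 370) * 100
Step 3: Elongation = 0.097297 * 100 = 9.7297% ≈ 9.7%

9.7%


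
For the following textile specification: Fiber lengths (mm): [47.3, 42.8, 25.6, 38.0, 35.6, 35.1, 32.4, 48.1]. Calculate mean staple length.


Formula: Mean = sum of lengths / count
Sum = 47.3 + 42.8 + 25.6 + 38.0 + 35.6 + 35.1 + 32.4 + 48.1
Sum = 304.9 mm
Mean = 304.9 / 8 = 38.11 mm

38.11 mm


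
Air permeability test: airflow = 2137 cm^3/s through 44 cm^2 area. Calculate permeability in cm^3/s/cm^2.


Formula: Air Permeability = Airflow / Test Area
AP = 2137 cm^3/s / 44 cm^2
AP = 48.6 cm^3/s/cm^2

48.6 cm^3/s/cm^2


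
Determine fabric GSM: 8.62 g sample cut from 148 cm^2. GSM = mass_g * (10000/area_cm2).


Formula: GSM = mass_g / area_m2
Step 1: Convert area: 148 cm^2 = 148 / 10000 = 0.0148 m^2
Step 2: GSM = 8.62 g / 0.0148 m^2 = 582.4 g/m^2

582.4 g/m^2


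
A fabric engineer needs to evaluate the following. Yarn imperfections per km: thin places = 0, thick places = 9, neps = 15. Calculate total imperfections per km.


Formula: Total = thin places + thick places + neps
Total = 0 + 9 + 15
Total = 24 imperfections/km

24 imperfections/km


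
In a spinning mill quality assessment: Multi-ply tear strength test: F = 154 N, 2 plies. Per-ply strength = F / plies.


Formula: Per-ply strength = Total force / Number of plies
Per-ply = 154 N / 2
Per-ply = 77 N

77 N


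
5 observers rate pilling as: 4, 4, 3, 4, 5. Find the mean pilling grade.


Formula: Mean = sum / count
Sum = 4 + 4 + 3 + 4 + 5 = 20
Mean = 20 / 5 = 4.0

4.0


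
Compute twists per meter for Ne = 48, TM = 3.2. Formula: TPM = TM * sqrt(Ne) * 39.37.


Formula: TPM = TM * sqrt(Ne) * 39.37
Step 1: sqrt(Ne) = sqrt(48) = 6.9282
Step 2: TM * sqrt(Ne) = 3.2 * 6.9282 = 22.1702
Step 3: TPM = 22.1702 * 39.37 = 873 twists/m

873 twists/m


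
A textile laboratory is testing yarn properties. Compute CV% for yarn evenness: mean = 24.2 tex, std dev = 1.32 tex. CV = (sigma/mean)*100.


Formula: CV% = (standard deviation / mean) * 100
Step 1: Ratio = 1.32 / 24.2 = 0.054545
Step 2: CV% = 0.054545 * 100 = 5.4545% ≈ 5.5%

5.5%


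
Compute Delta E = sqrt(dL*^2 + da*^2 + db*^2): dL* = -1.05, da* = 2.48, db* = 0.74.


Formula: Delta E = sqrt(dL*^2 + da*^2 + db*^2)
Step 1: dL*^2 = (-1.05)^2 = 1.1025
Step 2: da*^2 = 2.48^2 = 6.1504
Step 3: db*^2 = 0.74^2 = 0.5476
Step 4: Sum = 1.1025 + 6.1504 + 0.5476 = 7.8005
Step 5: Delta E = sqrt(7.8005) = 2.79

2.79 Delta E


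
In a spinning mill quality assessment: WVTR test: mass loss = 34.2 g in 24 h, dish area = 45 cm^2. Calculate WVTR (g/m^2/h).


Formula: WVTR = mass_loss / (area * time)
Step 1: Convert area: 45 cm^2 = 0.0045 m^2
Step 2: WVTR = 34.2 g / (0.0045 m^2 * 24 h)
Step 3: WVTR = 34.2 / 0.108 = 316.7 g/m^2/h

316.7 g/m^2/h


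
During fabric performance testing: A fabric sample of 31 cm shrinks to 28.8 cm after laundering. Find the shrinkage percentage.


Formula: Shrinkage% = ((L_before - L_after) / L_before) * 100
Step 1: Shrinkage = 31 - 28.8 = 2.2 cm
Step 2: Shrinkage% = (2.2 / 31) * 100
Step 3: Shrinkage% = 0.070968 * 100 = 7.0968% ≈ 7.1%

7.1%


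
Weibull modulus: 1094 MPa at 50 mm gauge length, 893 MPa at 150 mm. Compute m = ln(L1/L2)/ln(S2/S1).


Formula: m = ln(L1/L2) / ln(S2/S1)
Step 1: ln(L1/L2) = ln(50/150) = -1.09861
Step 2: S2/S1 = 893/1094 = 0.81627
Step 3: ln(S2/S1) = ln(0.81627) = -0.20301
Step 4: m = -1.09861 / -0.20301 = 5.41

5.41 (Weibull m)


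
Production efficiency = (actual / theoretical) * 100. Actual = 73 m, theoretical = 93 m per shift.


Formula: Efficiency% = (Actual output / Theoretical output) * 100
Efficiency% = (73 / 93) * 100
Efficiency% = 0.784946 * 100 = 78.4946% ≈ 78.5%

78.5%


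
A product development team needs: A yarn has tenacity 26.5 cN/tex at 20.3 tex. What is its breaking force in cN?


Formula: Breaking force = Tenacity * Linear density
F = 26.5 cN/tex * 20.3 tex
F = 537.95 cN

537.95 cN


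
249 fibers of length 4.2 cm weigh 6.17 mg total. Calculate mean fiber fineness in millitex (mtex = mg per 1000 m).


Formula: fineness (mtex) = mass (mg) / total length (km) = (mass_mg / total_length_m) * 1000
Step 1: Convert fiber length: 4.2 cm = 0.042 m
Step 2: Total fiber length = 249 * 0.042 = 10.458 m
Step 3: Linear density = 6.17 mg / 10.458 m = 0.5900 mg/m
Step 4: fineness = 0.5900 * 1000 = 590.0 mtex

590.0 mtex


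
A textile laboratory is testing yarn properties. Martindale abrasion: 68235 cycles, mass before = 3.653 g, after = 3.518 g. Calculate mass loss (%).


Formula: Mass loss% = ((m_before - m_after) / m_before) * 100
Step 1: Mass loss = 3.653 - 3.518 = 0.135 g
Step 2: Ratio = 0.135 / 3.653 = 0.0369559
Step 3: Mass loss% = 0.0369559 * 100 = 3.69559% ≈ 3.70%

3.70%


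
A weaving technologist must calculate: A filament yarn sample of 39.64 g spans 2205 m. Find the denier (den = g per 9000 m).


Formula: den = (mass_g / length_m) * 9000
Substituting: den = (39.64 / 2205) * 9000
Intermediate: 39.64 / 2205 = 0.01797732 g/m
den = 0.01797732 * 9000 = 161.8 denier

161.8 denier


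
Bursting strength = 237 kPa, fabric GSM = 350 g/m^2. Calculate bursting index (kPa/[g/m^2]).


Formula: Bursting Index = Bursting Strength / Fabric GSM
BI = 237 kPa / 350 g/m^2
BI = 0.677 kPa/(g/m^2)

0.677 kPa/(g/m^2)


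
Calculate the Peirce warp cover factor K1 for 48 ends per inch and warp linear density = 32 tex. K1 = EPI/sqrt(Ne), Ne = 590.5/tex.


Formula: K1 = EPI / sqrt(Ne), with Ne = 590.5 / tex_warp
Step 1: Ne = 590.5 / 32 = 18.453
Step 2: sqrt(Ne) = sqrt(18.453) = 4.2957
Step 3: K1 = 48 / 4.2957 = 11.2

11.2


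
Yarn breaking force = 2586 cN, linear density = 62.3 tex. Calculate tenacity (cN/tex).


Formula: Tenacity = Breaking force / Linear density
Tenacity = 2586 cN / 62.3 tex
Tenacity = 41.51 cN/tex

41.51 cN/tex


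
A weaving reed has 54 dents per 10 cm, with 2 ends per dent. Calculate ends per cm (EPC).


Formula: EPC = (dents per 10 cm * ends per dent) / 10
Step 1: Total ends per 10 cm = 54 * 2 = 108
Step 2: EPC = 108 / 10 = 10.8 ends/cm

10.8 ends/cm


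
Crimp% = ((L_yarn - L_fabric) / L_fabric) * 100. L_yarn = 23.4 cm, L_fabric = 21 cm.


Formula: Crimp% = ((L_yarn - L_fabric) / L_fabric) * 100
Step 1: Extension = 23.4 - 21 = 2.4 cm
Step 2: Crimp% = (2.4 / 21) * 100
Step 3: Crimp% = 0.114286 * 100 = 11.4286% ≈ 11.4%

11.4%


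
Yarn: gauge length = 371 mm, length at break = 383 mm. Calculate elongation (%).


Formula: Elongation (%) = ((L_break - L0) / L0) * 100
Step 1: Extension = 383 - 371 = 12 mm
Step 2: Elongation = (12 / 371) * 100
Step 3: Elongation = 0.032345 * 100 = 3.2345% ≈ 3.2%

3.2%


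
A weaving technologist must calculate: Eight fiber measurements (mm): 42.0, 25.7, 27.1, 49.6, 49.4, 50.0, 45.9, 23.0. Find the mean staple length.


Formula: Mean = sum of lengths / count
Sum = 42.0 + 25.7 + 27.1 + 49.6 + 49.4 + 50.0 + 45.9 + 23.0
Sum = 312.7 mm
Mean = 312.7 / 8 = 39.09 mm

39.09 mm


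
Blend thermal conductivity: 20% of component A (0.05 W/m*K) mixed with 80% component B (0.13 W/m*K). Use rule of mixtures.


Formula: Blend property = (fraction_A * property_A) + (fraction_B * property_B)
Step 1: Contribution A = 20/100 * 0.05 W/m*K = 0.01 W/m*K
Step 2: Contribution B = 80/100 * 0.13 W/m*K = 0.104 W/m*K
Step 3: Blend thermal conductivity = 0.01 + 0.104 = 0.114 W/m*K

0.114 W/m*K


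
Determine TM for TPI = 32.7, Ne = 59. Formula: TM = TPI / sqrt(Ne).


Formula: TM = TPI / sqrt(Ne)
Step 1: sqrt(Ne) = sqrt(59) = 7.6811
Step 2: TM = 32.7 / 7.6811 = 4.26

4.26 TM


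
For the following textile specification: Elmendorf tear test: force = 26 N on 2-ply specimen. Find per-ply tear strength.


Formula: Per-ply strength = Total force / Number of plies
Per-ply = 26 N / 2
Per-ply = 13 N

13 N


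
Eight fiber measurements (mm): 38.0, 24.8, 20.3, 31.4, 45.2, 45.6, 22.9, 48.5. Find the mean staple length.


Formula: Mean = sum of lengths / count
Sum = 38.0 + 24.8 + 20.3 + 31.4 + 45.2 + 45.6 + 22.9 + 48.5
Sum = 276.7 mm
Mean = 276.7 / 8 = 34.59 mm

34.59 mm


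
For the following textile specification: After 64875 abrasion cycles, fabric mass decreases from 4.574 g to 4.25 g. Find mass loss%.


Formula: Mass loss% = ((m_before - m_after) / m_before) * 100
Step 1: Mass loss = 4.574 - 4.25 = 0.324 g
Step 2: Ratio = 0.324 / 4.574 = 0.0708352
Step 3: Mass loss% = 0.0708352 * 100 = 7.08352% ≈ 7.08%

7.08%


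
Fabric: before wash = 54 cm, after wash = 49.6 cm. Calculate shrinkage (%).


Formula: Shrinkage% = ((L_before - L_after) / L_before) * 100
Step 1: Shrinkage = 54 - 49.6 = 4.4 cm
Step 2: Shrinkage% = (4.4 / 54) * 100
Step 3: Shrinkage% = 0.081481 * 100 = 8.1481% ≈ 8.1%

8.1%


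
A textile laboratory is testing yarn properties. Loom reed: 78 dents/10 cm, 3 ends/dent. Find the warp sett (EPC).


Formula: EPC = (dents per 10 cm * ends per dent) / 10
Step 1: Total ends per 10 cm = 78 * 3 = 234
Step 2: EPC = 234 / 10 = 23.4 ends/cm

23.4 ends/cm


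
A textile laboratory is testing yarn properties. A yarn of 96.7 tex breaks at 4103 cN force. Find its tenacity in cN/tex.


Formula: Tenacity = Breaking force / Linear density
Tenacity = 4103 cN / 96.7 tex
Tenacity = 42.43 cN/tex

42.43 cN/tex


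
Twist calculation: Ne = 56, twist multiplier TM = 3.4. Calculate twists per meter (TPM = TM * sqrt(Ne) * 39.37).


Formula: TPM = TM * sqrt(Ne) * 39.37
Step 1: sqrt(Ne) = sqrt(56) = 7.4833
Step 2: TM * sqrt(Ne) = 3.4 * 7.4833 = 25.4432
Step 3: TPM = 25.4432 * 39.37 = 1002 twists/m

1002 twists/m


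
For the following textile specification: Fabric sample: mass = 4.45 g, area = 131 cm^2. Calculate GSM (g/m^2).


Formula: GSM = mass_g / area_m2
Step 1: Convert area: 131 cm^2 = 131 / 10000 = 0.0131 m^2
Step 2: GSM = 4.45 g / 0.0131 m^2 = 339.7 g/m^2

339.7 g/m^2


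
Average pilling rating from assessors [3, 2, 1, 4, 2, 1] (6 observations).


Formula: Mean = sum / count
Sum = 3 + 2 + 1 + 4 + 2 + 1 = 13
Mean = 13 / 6 = 2.2

2.2


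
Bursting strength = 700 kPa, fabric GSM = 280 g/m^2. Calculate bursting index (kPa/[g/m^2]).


Formula: Bursting Index = Bursting Strength / Fabric GSM
BI = 700 kPa / 280 g/m^2
BI = 2.500 kPa/(g/m^2)

2.500 kPa/(g/m^2)


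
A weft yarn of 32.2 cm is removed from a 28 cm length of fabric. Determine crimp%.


Formula: Crimp% = ((L_yarn - L_fabric) / L_fabric) * 100
Step 1: Extension = 32.2 - 28 = 4.2 cm
Step 2: Crimp% = (4.2 / 28) * 100
Step 3: Crimp% = 0.15 * 100 = 15.0%

15.0%


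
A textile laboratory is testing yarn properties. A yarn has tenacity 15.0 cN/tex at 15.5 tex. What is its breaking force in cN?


Formula: Breaking force = Tenacity * Linear density
F = 15.0 cN/tex * 15.5 tex
F = 232.50 cN

232.50 cN


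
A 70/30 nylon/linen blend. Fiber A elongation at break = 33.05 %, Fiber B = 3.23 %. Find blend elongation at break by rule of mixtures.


Formula: Blend property = (fraction_A * property_A) + (fraction_B * property_B)
Step 1: Contribution A = 70/100 * 33.05 % = 23.135 %
Step 2: Contribution B = 30/100 * 3.23 % = 0.969 %
Step 3: Blend elongation at break = 23.135 + 0.969 = 24.104 %

24.104 %


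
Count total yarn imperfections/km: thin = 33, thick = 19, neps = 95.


Formula: Total = thin places + thick places + neps
Total = 33 + 19 + 95
Total = 147 imperfections/km

147 imperfections/km


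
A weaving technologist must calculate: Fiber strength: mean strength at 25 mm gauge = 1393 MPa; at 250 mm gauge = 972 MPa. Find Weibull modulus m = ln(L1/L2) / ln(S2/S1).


Formula: m = ln(L1/L2) / ln(S2/S1)
Step 1: ln(L1/L2) = ln(25/250) = -2.30259
Step 2: S2/S1 = 972/1393 = 0.69777
Step 3: ln(S2/S1) = ln(0.69777) = -0.35987
Step 4: m = -2.30259 / -0.35987 = 6.40

6.40 (Weibull m)


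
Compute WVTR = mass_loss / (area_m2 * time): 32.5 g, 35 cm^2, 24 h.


Formula: WVTR = mass_loss / (area * time)
Step 1: Convert area: 35 cm^2 = 0.0035 m^2
Step 2: WVTR = 32.5 g / (0.0035 m^2 * 24 h)
Step 3: WVTR = 32.5 / 0.084 = 386.9 g/m^2/h

386.9 g/m^2/h


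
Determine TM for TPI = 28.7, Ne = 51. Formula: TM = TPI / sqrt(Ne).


Formula: TM = TPI / sqrt(Ne)
Step 1: sqrt(Ne) = sqrt(51) = 7.1414
Step 2: TM = 28.7 / 7.1414 = 4.02

4.02 TM


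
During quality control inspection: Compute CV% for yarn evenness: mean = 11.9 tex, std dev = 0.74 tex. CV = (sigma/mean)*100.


Formula: CV% = (standard deviation / mean) * 100
Step 1: Ratio = 0.74 / 11.9 = 0.062185
Step 2: CV% = 0.062185 * 100 = 6.2185% ≈ 6.2%

6.2%


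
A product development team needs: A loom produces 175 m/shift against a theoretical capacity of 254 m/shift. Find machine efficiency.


Formula: Efficiency% = (Actual output / Theoretical output) * 100
Efficiency% = (175 / 254) * 100
Efficiency% = 0.688976 * 100 = 68.8976% ≈ 68.9%

68.9%


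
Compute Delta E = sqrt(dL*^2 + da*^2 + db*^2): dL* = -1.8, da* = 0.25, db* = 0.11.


Formula: Delta E = sqrt(dL*^2 + da*^2 + db*^2)
Step 1: dL*^2 = (-1.8)^2 = 3.24
Step 2: da*^2 = 0.25^2 = 0.0625
Step 3: db*^2 = 0.11^2 = 0.0121
Step 4: Sum = 3.24 + 0.0625 + 0.0121 = 3.3146
Step 5: Delta E = sqrt(3.3146) = 1.82

1.82 Delta E


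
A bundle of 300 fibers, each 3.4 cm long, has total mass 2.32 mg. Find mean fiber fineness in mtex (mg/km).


Formula: fineness (mtex) = mass (mg) / total length (km) = (mass_mg / total_length_m) * 1000
Step 1: Convert fiber length: 3.4 cm = 0.034 m
Step 2: Total fiber length = 300 * 0.034 = 10.2 m
Step 3: Linear density = 2.32 mg / 10.2 m = 0.2275 mg/m
Step 4: fineness = 0.2275 * 1000 = 227.5 mtex

227.5 mtex


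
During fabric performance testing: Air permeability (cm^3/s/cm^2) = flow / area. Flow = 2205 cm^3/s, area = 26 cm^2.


Formula: Air Permeability = Airflow / Test Area
AP = 2205 cm^3/s / 26 cm^2
AP = 84.8 cm^3/s/cm^2

84.8 cm^3/s/cm^2


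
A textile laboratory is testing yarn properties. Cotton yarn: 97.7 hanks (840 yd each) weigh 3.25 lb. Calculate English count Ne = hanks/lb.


Formula: Ne = hanks / mass_lb
Substituting: Ne = 97.7 / 3.25
Ne = 30.1

30.1 Ne


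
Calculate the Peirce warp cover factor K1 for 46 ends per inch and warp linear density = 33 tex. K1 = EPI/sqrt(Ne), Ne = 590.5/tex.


Formula: K1 = EPI / sqrt(Ne), with Ne = 590.5 / tex_warp
Step 1: Ne = 590.5 / 33 = 17.894
Step 2: sqrt(Ne) = sqrt(17.894) = 4.2301
Step 3: K1 = 46 / 4.2301 = 10.9

10.9


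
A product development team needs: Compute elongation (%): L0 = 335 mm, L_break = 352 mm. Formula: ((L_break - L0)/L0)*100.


Formula: Elongation (%) = ((L_break - L0) / L0) * 100
Step 1: Extension = 352 - 335 = 17 mm
Step 2: Elongation = (17 / 335) * 100
Step 3: Elongation = 0.050746 * 100 = 5.0746% ≈ 5.1%

5.1%


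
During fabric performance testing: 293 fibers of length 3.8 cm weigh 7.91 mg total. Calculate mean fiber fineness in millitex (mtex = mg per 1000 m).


Formula: fineness (mtex) = mass (mg) / total length (km) = (mass_mg / total_length_m) * 1000
Step 1: Convert fiber length: 3.8 cm = 0.038 m
Step 2: Total fiber length = 293 * 0.038 = 11.134 m
Step 3: Linear density = 7.91 mg / 11.134 m = 0.7104 mg/m
Step 4: fineness = 0.7104 * 1000 = 710.4 mtex

710.4 mtex


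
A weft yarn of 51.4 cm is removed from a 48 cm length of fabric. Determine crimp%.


Formula: Crimp% = ((L_yarn - L_fabric) / L_fabric) * 100
Step 1: Extension = 51.4 - 48 = 3.4 cm
Step 2: Crimp% = (3.4 / 48) * 100
Step 3: Crimp% = 0.070833 * 100 = 7.0833% ≈ 7.1%

7.1%


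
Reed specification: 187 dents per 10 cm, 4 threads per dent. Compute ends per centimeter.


Formula: EPC = (dents per 10 cm * ends per dent) / 10
Step 1: Total ends per 10 cm = 187 * 4 = 748
Step 2: EPC = 748 / 10 = 74.8 ends/cm

74.8 ends/cm


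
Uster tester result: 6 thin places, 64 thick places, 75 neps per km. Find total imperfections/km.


Formula: Total = thin places + thick places + neps
Total = 6 + 64 + 75
Total = 145 imperfections/km

145 imperfections/km


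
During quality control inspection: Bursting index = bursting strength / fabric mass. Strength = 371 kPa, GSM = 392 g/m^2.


Formula: Bursting Index = Bursting Strength / Fabric GSM
BI = 371 kPa / 392 g/m^2
BI = 0.946 kPa/(g/m^2)

0.946 kPa/(g/m^2)


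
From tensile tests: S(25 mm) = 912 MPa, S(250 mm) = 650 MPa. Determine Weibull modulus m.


Formula: m = ln(L1/L2) / ln(S2/S1)
Step 1: ln(L1/L2) = ln(25/250) = -2.30259
Step 2: S2/S1 = 650/912 = 0.71272
Step 3: ln(S2/S1) = ln(0.71272) = -0.33867
Step 4: m = -2.30259 / -0.33867 = 6.80

6.80 (Weibull m)


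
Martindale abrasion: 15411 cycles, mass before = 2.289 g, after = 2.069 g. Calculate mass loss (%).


Formula: Mass loss% = ((m_before - m_after) / m_before) * 100
Step 1: Mass loss = 2.289 - 2.069 = 0.22 g
Step 2: Ratio = 0.22 / 2.289 = 0.0961118
Step 3: Mass loss% = 0.0961118 * 100 = 9.61118% ≈ 9.61%

9.61%


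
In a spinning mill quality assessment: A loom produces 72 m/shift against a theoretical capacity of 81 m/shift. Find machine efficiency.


Formula: Efficiency% = (Actual output / Theoretical output) * 100
Efficiency% = (72 / 81) * 100
Efficiency% = 0.888889 * 100 = 88.8889% ≈ 88.9%

88.9%


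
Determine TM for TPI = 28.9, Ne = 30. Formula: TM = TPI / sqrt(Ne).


Formula: TM = TPI / sqrt(Ne)
Step 1: sqrt(Ne) = sqrt(30) = 5.4772
Step 2: TM = 28.9 / 5.4772 = 5.28

5.28 TM


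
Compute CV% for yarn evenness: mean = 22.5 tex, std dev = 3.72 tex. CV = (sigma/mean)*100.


Formula: CV% = (standard deviation / mean) * 100
Step 1: Ratio = 3.72 / 22.5 = 0.165333
Step 2: CV% = 0.165333 * 100 = 16.5333% ≈ 16.5%

16.5%


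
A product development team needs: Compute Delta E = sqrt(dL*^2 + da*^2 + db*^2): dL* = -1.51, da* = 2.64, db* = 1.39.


Formula: Delta E = sqrt(dL*^2 + da*^2 + db*^2)
Step 1: dL*^2 = (-1.51)^2 = 2.2801
Step 2: da*^2 = 2.64^2 = 6.9696
Step 3: db*^2 = 1.39^2 = 1.9321
Step 4: Sum = 2.2801 + 6.9696 + 1.9321 = 11.1818
Step 5: Delta E = sqrt(11.1818) = 3.34

3.34 Delta E


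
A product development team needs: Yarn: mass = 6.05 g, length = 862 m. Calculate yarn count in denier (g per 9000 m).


Formula: den = (mass_g / length_m) * 9000
Substituting: den = (6.05 / 862) * 9000
Intermediate: 6.05 / 862 = 0.00701856 g/m
den = 0.00701856 * 9000 = 63.2 denier

63.2 denier


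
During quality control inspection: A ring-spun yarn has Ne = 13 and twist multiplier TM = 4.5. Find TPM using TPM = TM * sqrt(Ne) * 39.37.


Formula: TPM = TM * sqrt(Ne) * 39.37
Step 1: sqrt(Ne) = sqrt(13) = 3.6056
Step 2: TM * sqrt(Ne) = 4.5 * 3.6056 = 16.2252
Step 3: TPM = 16.2252 * 39.37 = 639 twists/m

639 twists/m


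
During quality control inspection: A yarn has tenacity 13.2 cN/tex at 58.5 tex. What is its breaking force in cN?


Formula: Breaking force = Tenacity * Linear density
F = 13.2 cN/tex * 58.5 tex
F = 772.20 cN

772.20 cN


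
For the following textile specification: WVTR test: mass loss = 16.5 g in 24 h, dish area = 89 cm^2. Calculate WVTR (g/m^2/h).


Formula: WVTR = mass_loss / (area * time)
Step 1: Convert area: 89 cm^2 = 0.0089 m^2
Step 2: WVTR = 16.5 g / (0.0089 m^2 * 24 h)
Step 3: WVTR = 16.5 / 0.2136 = 77.2 g/m^2/h

77.2 g/m^2/h


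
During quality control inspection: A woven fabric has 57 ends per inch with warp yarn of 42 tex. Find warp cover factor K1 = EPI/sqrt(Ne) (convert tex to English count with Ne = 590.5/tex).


Formula: K1 = EPI / sqrt(Ne), with Ne = 590.5 / tex_warp
Step 1: Ne = 590.5 / 42 = 14.06
Step 2: sqrt(Ne) = sqrt(14.06) = 3.7497
Step 3: K1 = 57 / 3.7497 = 15.2

15.2


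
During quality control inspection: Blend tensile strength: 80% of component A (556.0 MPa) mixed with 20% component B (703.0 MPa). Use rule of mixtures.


Formula: Blend property = (fraction_A * property_A) + (fraction_B * property_B)
Step 1: Contribution A = 80/100 * 556.0 MPa = 444.8 MPa
Step 2: Contribution B = 20/100 * 703.0 MPa = 140.6 MPa
Step 3: Blend tensile strength = 444.8 + 140.6 = 585.4 MPa

585.4 MPa


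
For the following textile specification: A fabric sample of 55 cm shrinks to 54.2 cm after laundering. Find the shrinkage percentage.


Formula: Shrinkage% = ((L_before - L_after) / L_before) * 100
Step 1: Shrinkage = 55 - 54.2 = 0.8 cm
Step 2: Shrinkage% = (0.8 / 55) * 100
Step 3: Shrinkage% = 0.014545 * 100 = 1.4545% ≈ 1.5%

1.5%


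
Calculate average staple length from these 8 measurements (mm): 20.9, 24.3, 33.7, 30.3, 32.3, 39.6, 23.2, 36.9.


Formula: Mean = sum of lengths / count
Sum = 20.9 + 24.3 + 33.7 + 30.3 + 32.3 + 39.6 + 23.2 + 36.9
Sum = 241.2 mm
Mean = 241.2 / 8 = 30.15 mm

30.15 mm


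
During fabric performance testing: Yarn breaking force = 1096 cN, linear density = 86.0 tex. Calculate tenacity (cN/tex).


Formula: Tenacity = Breaking force / Linear density
Tenacity = 1096 cN / 86.0 tex
Tenacity = 12.74 cN/tex

12.74 cN/tex


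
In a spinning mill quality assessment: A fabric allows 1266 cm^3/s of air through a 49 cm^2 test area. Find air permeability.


Formula: Air Permeability = Airflow / Test Area
AP = 1266 cm^3/s / 49 cm^2
AP = 25.8 cm^3/s/cm^2

25.8 cm^3/s/cm^2


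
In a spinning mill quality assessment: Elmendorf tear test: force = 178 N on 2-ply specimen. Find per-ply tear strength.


Formula: Per-ply strength = Total force / Number of plies
Per-ply = 178 N / 2
Per-ply = 89 N

89 N


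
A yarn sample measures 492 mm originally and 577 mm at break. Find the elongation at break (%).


Formula: Elongation (%) = ((L_break - L0) / L0) * 100
Step 1: Extension = 577 - 492 = 85 mm
Step 2: Elongation = (85 / 492) * 100
Step 3: Elongation = 0.172764 * 100 = 17.2764% ≈ 17.3%

17.3%


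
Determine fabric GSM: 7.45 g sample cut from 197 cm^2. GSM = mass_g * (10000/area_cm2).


Formula: GSM = mass_g / area_m2
Step 1: Convert area: 197 cm^2 = 197 / 10000 = 0.0197 m^2
Step 2: GSM = 7.45 g / 0.0197 m^2 = 378.2 g/m^2

378.2 g/m^2


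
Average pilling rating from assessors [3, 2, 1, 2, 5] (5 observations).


Formula: Mean = sum / count
Sum = 3 + 2 + 1 + 2 + 5 = 13
Mean = 13 / 5 = 2.6

2.6


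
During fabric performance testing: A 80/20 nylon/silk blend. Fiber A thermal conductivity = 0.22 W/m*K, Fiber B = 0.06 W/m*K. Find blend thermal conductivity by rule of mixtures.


Formula: Blend property = (fraction_A * property_A) + (fraction_B * property_B)
Step 1: Contribution A = 80/100 * 0.22 W/m*K = 0.176 W/m*K
Step 2: Contribution B = 20/100 * 0.06 W/m*K = 0.012 W/m*K
Step 3: Blend thermal conductivity = 0.176 + 0.012 = 0.188 W/m*K

0.188 W/m*K


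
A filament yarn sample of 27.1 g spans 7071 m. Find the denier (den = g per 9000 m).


Formula: den = (mass_g / length_m) * 9000
Substituting: den = (27.1 / 7071) * 9000
Intermediate: 27.1 / 7071 = 0.00383256 g/m
den = 0.00383256 * 9000 = 34.5 denier

34.5 denier


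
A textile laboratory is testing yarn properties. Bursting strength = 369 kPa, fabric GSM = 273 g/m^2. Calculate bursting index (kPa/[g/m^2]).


Formula: Bursting Index = Bursting Strength / Fabric GSM
BI = 369 kPa / 273 g/m^2
BI = 1.352 kPa/(g/m^2)

1.352 kPa/(g/m^2)


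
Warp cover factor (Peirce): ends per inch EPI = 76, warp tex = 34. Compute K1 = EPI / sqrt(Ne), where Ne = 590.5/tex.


Formula: K1 = EPI / sqrt(Ne), with Ne = 590.5 / tex_warp
Step 1: Ne = 590.5 / 34 = 17.368
Step 2: sqrt(Ne) = sqrt(17.368) = 4.1675
Step 3: K1 = 76 / 4.1675 = 18.2

18.2
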